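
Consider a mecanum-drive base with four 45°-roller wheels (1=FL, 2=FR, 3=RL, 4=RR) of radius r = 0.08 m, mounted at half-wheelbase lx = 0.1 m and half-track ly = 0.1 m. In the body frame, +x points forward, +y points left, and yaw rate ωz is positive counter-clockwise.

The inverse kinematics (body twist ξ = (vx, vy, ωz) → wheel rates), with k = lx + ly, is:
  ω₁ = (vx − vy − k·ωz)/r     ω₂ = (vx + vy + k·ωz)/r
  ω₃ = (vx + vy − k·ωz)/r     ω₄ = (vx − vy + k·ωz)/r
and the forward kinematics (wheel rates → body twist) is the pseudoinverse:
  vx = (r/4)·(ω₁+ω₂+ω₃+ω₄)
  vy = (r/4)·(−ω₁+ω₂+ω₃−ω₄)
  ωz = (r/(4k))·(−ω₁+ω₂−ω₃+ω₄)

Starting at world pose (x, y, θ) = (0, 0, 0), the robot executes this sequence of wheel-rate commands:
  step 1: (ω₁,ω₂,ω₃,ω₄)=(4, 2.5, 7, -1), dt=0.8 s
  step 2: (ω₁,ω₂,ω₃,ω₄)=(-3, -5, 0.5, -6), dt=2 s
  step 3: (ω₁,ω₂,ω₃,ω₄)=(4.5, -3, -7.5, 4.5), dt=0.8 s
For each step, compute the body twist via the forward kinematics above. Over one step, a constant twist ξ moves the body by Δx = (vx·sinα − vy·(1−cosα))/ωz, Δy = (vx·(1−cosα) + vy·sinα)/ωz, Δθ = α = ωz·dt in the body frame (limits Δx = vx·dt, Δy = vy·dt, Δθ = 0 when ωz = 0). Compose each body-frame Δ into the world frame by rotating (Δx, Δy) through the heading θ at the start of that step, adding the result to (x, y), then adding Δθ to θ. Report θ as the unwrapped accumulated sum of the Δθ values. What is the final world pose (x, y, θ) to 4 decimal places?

step 1: ξ=(vx,vy,ωz)=(0.2500, 0.1300, -0.9500), dt=0.8 → body Δ=(0.2189, 0.0219, -0.7600) → world pose (0.2189, 0.0219, -0.7600)
step 2: ξ=(vx,vy,ωz)=(-0.2700, 0.0900, -0.8500), dt=2.0 → body Δ=(-0.1955, 0.4636, -1.7000) → world pose (0.3966, 0.4925, -2.4600)
step 3: ξ=(vx,vy,ωz)=(-0.0300, -0.3900, 0.4500), dt=0.8 → body Δ=(0.0321, -0.3096, 0.3600) → world pose (0.1767, 0.7127, -2.1000)

(0.1767, 0.7127, -2.1000)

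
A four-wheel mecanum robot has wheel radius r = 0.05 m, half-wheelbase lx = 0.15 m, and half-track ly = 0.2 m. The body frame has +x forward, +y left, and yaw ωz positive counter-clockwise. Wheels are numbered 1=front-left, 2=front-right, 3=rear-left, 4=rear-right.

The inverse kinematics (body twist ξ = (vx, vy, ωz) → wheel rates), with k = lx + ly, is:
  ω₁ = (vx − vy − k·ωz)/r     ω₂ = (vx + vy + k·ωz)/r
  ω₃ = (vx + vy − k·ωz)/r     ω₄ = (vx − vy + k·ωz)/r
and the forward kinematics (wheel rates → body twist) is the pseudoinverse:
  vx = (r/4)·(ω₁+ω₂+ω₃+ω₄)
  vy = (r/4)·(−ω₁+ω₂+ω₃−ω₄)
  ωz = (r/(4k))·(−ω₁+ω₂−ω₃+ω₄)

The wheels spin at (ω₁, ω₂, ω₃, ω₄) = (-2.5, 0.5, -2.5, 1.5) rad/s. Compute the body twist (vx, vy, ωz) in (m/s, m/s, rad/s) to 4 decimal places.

k = lx + ly = 0.15 + 0.2 = 0.3500
ω₁+ω₂+ω₃+ω₄ = -3.0000  →  vx = (0.05/4)·-3.0000 = -0.0375
−ω₁+ω₂+ω₃−ω₄ = -1.0000  →  vy = (0.05/4)·-1.0000 = -0.0125
−ω₁+ω₂−ω₃+ω₄ = 7.0000  →  ωz = (0.05/1.4000)·7.0000 = 0.2500

(-0.0375, -0.0125, 0.2500)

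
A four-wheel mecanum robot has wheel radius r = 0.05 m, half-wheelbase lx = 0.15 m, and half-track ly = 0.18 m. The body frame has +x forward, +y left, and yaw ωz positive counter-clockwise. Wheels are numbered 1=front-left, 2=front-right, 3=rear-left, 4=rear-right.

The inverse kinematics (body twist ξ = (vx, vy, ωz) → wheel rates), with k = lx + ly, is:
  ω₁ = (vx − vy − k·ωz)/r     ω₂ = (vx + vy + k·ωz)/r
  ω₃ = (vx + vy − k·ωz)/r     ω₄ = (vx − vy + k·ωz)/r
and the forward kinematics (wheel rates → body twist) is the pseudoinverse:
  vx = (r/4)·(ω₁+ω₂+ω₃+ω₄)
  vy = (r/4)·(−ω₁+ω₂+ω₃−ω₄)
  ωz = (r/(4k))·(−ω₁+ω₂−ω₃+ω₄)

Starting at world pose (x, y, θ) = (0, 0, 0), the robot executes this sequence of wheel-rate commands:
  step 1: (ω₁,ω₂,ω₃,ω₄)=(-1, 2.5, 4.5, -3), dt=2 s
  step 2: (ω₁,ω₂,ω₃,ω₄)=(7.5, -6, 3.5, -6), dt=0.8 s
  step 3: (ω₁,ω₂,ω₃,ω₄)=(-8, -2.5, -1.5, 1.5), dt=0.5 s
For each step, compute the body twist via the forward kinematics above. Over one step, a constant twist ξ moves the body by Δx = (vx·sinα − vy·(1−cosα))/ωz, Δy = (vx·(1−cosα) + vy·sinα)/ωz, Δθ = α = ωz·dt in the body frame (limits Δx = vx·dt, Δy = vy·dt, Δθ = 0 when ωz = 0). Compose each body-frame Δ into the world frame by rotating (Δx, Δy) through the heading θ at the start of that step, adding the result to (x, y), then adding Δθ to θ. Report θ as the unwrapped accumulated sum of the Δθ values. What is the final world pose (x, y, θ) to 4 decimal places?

(0.0563, 0.2959, -0.8390)

step 1: ξ=(vx,vy,ωz)=(0.0375, 0.1375, -0.1515), dt=2.0 → body Δ=(0.1152, 0.2595, -0.3030) → world pose (0.1152, 0.2595, -0.3030)
step 2: ξ=(vx,vy,ωz)=(-0.0125, -0.0500, -0.8712), dt=0.8 → body Δ=(-0.0226, -0.0335, -0.6970) → world pose (0.0836, 0.2343, -1.0000)
step 3: ξ=(vx,vy,ωz)=(-0.1313, 0.0312, 0.3220), dt=0.5 → body Δ=(-0.0666, 0.0103, 0.1610) → world pose (0.0563, 0.2959, -0.8390)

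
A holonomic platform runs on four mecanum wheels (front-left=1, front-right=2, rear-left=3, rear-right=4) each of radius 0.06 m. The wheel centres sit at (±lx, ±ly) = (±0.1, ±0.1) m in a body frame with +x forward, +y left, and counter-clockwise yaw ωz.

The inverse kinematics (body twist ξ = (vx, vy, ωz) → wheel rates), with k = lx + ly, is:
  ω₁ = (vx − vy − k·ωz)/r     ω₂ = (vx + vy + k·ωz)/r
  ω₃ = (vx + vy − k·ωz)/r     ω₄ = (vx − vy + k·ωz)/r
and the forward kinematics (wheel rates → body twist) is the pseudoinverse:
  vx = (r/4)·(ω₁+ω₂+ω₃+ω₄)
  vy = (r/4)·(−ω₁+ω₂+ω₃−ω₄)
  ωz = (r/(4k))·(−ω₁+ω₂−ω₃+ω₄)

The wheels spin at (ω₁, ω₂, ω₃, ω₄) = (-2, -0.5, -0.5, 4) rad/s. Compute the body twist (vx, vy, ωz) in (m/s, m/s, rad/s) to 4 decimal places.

(0.0150, -0.0450, 0.4500)

k = lx + ly = 0.1 + 0.1 = 0.2000
ω₁+ω₂+ω₃+ω₄ = 1.0000  →  vx = (0.06/4)·1.0000 = 0.0150
−ω₁+ω₂+ω₃−ω₄ = -3.0000  →  vy = (0.06/4)·-3.0000 = -0.0450
−ω₁+ω₂−ω₃+ω₄ = 6.0000  →  ωz = (0.06/0.8000)·6.0000 = 0.4500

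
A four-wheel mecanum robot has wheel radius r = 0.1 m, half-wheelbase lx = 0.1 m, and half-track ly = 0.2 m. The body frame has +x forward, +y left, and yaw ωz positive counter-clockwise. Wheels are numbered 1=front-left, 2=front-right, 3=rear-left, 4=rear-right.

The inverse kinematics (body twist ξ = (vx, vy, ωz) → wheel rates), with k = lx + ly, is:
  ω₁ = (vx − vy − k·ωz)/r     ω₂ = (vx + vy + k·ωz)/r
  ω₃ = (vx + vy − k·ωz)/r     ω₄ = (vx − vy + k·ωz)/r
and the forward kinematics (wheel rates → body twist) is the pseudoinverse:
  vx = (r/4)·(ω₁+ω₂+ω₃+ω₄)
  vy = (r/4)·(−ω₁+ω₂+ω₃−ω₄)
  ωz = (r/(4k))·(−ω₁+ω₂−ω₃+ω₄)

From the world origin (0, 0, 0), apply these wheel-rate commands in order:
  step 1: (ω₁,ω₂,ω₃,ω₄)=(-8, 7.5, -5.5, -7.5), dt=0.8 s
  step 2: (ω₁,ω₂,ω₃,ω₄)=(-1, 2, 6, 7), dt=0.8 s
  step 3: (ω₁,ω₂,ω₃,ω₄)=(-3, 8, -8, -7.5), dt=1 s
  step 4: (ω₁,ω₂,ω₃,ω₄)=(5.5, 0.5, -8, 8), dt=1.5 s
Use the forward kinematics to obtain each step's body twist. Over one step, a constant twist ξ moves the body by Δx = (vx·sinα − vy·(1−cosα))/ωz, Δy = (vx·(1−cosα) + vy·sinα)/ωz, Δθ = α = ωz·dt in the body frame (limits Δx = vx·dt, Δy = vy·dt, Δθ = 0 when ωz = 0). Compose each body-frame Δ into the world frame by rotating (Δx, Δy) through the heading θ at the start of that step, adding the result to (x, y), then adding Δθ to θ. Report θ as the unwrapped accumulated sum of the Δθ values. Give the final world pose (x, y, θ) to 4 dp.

(-0.4680, 0.9356, 3.5000)

step 1: ξ=(vx,vy,ωz)=(-0.3375, 0.4375, 1.1250), dt=0.8 → body Δ=(-0.3821, 0.1911, 0.9000) → world pose (-0.3821, 0.1911, 0.9000)
step 2: ξ=(vx,vy,ωz)=(0.3500, 0.0500, 0.3333), dt=0.8 → body Δ=(0.2714, 0.0766, 0.2667) → world pose (-0.2735, 0.4513, 1.1667)
step 3: ξ=(vx,vy,ωz)=(-0.2625, 0.2625, 0.9583), dt=1.0 → body Δ=(-0.3406, 0.1077, 0.9583) → world pose (-0.5064, 0.1805, 2.1250)
step 4: ξ=(vx,vy,ωz)=(0.1500, -0.5250, 0.9167), dt=1.5 → body Δ=(0.6218, -0.4300, 1.3750) → world pose (-0.4680, 0.9356, 3.5000)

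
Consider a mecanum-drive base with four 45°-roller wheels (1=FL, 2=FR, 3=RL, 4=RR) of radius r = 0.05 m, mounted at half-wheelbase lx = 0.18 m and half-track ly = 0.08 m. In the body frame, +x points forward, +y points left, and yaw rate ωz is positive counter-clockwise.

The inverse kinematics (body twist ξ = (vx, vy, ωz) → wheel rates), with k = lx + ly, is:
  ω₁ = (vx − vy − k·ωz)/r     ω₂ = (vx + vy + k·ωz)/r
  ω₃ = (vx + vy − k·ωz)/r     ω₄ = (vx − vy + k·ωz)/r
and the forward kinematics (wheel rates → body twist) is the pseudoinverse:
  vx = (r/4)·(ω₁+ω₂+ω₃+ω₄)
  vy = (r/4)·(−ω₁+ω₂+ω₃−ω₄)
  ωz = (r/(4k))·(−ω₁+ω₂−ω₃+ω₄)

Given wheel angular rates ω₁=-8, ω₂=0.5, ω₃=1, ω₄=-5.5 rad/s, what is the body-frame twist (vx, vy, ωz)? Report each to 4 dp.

(-0.1500, 0.1875, 0.0962)

k = lx + ly = 0.18 + 0.08 = 0.2600
ω₁+ω₂+ω₃+ω₄ = -12.0000  →  vx = (0.05/4)·-12.0000 = -0.1500
−ω₁+ω₂+ω₃−ω₄ = 15.0000  →  vy = (0.05/4)·15.0000 = 0.1875
−ω₁+ω₂−ω₃+ω₄ = 2.0000  →  ωz = (0.05/1.0400)·2.0000 = 0.0962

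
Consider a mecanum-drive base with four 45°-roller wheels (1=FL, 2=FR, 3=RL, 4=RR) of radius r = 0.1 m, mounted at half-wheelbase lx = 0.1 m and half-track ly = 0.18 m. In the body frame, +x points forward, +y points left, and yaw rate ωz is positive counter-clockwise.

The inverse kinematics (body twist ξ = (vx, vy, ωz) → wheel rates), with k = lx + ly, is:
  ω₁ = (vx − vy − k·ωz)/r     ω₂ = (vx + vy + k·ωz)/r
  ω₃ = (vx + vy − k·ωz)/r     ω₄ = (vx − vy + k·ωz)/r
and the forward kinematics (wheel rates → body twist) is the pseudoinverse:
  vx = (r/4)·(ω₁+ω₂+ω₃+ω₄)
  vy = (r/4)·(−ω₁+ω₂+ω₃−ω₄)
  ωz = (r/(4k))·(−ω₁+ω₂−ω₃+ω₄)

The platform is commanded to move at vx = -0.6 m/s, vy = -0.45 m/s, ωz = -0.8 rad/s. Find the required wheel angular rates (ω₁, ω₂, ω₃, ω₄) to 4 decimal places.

k = lx + ly = 0.1 + 0.18 = 0.2800;  k·ωz = 0.2800·-0.8 = -0.2240
ω₁ (FL) = (vx − vy − k·ωz)/r = 0.0740/0.1 = 0.7400
ω₂ (FR) = (vx + vy + k·ωz)/r = -1.2740/0.1 = -12.7400
ω₃ (RL) = (vx + vy − k·ωz)/r = -0.8260/0.1 = -8.2600
ω₄ (RR) = (vx − vy + k·ωz)/r = -0.3740/0.1 = -3.7400

(0.7400, -12.7400, -8.2600, -3.7400)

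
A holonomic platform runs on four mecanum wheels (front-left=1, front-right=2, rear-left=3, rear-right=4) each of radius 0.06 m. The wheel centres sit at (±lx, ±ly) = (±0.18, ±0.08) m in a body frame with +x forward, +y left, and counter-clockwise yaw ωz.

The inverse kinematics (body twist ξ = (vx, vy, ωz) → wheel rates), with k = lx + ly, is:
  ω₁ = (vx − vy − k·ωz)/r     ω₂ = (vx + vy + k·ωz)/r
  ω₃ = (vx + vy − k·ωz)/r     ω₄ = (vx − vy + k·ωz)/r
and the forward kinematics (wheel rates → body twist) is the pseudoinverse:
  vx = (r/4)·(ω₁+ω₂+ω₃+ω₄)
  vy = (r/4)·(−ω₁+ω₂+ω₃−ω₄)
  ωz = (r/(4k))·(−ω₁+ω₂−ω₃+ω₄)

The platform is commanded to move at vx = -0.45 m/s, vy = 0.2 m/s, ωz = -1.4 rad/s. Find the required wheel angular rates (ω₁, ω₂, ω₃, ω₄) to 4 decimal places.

k = lx + ly = 0.18 + 0.08 = 0.2600;  k·ωz = 0.2600·-1.4 = -0.3640
ω₁ (FL) = (vx − vy − k·ωz)/r = -0.2860/0.06 = -4.7667
ω₂ (FR) = (vx + vy + k·ωz)/r = -0.6140/0.06 = -10.2333
ω₃ (RL) = (vx + vy − k·ωz)/r = 0.1140/0.06 = 1.9000
ω₄ (RR) = (vx − vy + k·ωz)/r = -1.0140/0.06 = -16.9000

(-4.7667, -10.2333, 1.9000, -16.9000)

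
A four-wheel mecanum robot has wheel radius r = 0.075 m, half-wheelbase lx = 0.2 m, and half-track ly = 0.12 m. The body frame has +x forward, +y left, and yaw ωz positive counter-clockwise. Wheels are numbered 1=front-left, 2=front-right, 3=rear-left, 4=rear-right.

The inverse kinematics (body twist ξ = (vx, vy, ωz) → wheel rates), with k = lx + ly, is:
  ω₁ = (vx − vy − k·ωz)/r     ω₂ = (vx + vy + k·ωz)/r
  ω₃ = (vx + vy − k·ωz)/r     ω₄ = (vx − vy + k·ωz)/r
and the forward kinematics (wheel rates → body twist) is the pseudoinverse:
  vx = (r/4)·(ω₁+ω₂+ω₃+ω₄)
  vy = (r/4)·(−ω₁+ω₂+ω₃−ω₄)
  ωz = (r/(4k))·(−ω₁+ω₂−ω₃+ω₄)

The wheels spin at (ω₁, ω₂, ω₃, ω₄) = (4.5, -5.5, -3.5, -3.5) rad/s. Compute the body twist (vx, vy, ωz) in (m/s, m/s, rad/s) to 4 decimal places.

k = lx + ly = 0.2 + 0.12 = 0.3200
ω₁+ω₂+ω₃+ω₄ = -8.0000  →  vx = (0.075/4)·-8.0000 = -0.1500
−ω₁+ω₂+ω₃−ω₄ = -10.0000  →  vy = (0.075/4)·-10.0000 = -0.1875
−ω₁+ω₂−ω₃+ω₄ = -10.0000  →  ωz = (0.075/1.2800)·-10.0000 = -0.5859

(-0.1500, -0.1875, -0.5859)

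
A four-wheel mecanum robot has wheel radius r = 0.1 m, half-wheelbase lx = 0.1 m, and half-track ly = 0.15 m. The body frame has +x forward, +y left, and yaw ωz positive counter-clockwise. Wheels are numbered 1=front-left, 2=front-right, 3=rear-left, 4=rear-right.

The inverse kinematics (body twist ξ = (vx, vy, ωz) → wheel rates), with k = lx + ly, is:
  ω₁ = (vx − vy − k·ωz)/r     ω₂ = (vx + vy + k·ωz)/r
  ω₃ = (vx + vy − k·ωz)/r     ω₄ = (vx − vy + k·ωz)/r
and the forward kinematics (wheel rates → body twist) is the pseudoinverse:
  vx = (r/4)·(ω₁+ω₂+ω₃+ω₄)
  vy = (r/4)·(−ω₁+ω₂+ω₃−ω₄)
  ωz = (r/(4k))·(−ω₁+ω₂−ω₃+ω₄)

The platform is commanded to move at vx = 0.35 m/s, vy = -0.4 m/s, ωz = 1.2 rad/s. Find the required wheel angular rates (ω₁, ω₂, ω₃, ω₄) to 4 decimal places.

k = lx + ly = 0.1 + 0.15 = 0.2500;  k·ωz = 0.2500·1.2 = 0.3000
ω₁ (FL) = (vx − vy − k·ωz)/r = 0.4500/0.1 = 4.5000
ω₂ (FR) = (vx + vy + k·ωz)/r = 0.2500/0.1 = 2.5000
ω₃ (RL) = (vx + vy − k·ωz)/r = -0.3500/0.1 = -3.5000
ω₄ (RR) = (vx − vy + k·ωz)/r = 1.0500/0.1 = 10.5000

(4.5000, 2.5000, -3.5000, 10.5000)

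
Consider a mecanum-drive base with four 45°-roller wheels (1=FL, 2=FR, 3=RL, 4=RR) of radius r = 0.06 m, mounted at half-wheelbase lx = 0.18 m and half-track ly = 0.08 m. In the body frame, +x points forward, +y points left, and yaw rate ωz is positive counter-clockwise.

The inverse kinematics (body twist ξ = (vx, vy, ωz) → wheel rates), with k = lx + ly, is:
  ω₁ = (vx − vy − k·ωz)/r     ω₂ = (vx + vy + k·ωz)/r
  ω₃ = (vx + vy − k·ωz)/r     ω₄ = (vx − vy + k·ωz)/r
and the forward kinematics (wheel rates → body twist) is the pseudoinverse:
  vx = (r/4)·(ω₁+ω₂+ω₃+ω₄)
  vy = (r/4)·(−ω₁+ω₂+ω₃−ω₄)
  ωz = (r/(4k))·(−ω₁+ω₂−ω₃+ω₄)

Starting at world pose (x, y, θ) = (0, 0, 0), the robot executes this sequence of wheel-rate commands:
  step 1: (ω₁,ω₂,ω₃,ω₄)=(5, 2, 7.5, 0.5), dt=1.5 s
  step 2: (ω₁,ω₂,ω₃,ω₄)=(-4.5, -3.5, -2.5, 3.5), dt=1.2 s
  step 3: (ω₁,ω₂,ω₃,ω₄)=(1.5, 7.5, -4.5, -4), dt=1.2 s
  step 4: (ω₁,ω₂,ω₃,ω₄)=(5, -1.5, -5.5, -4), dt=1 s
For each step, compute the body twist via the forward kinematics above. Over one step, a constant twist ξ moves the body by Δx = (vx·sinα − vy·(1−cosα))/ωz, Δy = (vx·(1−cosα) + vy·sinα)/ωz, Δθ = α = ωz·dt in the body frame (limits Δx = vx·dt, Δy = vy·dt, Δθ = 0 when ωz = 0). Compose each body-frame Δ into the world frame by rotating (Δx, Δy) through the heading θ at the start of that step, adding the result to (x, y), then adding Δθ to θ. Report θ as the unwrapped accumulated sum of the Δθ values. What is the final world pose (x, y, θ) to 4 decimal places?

step 1: ξ=(vx,vy,ωz)=(0.2250, 0.0600, -0.5769), dt=1.5 → body Δ=(0.3335, -0.0580, -0.8654) → world pose (0.3335, -0.0580, -0.8654)
step 2: ξ=(vx,vy,ωz)=(-0.1050, -0.0750, 0.4038), dt=1.2 → body Δ=(-0.0997, -0.1165, 0.4846) → world pose (0.1802, -0.0575, -0.3808)
step 3: ξ=(vx,vy,ωz)=(0.0075, 0.0825, 0.3750), dt=1.2 → body Δ=(-0.0132, 0.0977, 0.4500) → world pose (0.2042, 0.0381, 0.0692)
step 4: ξ=(vx,vy,ωz)=(-0.0900, -0.1200, -0.2885), dt=1.0 → body Δ=(-0.1059, -0.1055, -0.2885) → world pose (0.1058, -0.0745, -0.2192)

(0.1058, -0.0745, -0.2192)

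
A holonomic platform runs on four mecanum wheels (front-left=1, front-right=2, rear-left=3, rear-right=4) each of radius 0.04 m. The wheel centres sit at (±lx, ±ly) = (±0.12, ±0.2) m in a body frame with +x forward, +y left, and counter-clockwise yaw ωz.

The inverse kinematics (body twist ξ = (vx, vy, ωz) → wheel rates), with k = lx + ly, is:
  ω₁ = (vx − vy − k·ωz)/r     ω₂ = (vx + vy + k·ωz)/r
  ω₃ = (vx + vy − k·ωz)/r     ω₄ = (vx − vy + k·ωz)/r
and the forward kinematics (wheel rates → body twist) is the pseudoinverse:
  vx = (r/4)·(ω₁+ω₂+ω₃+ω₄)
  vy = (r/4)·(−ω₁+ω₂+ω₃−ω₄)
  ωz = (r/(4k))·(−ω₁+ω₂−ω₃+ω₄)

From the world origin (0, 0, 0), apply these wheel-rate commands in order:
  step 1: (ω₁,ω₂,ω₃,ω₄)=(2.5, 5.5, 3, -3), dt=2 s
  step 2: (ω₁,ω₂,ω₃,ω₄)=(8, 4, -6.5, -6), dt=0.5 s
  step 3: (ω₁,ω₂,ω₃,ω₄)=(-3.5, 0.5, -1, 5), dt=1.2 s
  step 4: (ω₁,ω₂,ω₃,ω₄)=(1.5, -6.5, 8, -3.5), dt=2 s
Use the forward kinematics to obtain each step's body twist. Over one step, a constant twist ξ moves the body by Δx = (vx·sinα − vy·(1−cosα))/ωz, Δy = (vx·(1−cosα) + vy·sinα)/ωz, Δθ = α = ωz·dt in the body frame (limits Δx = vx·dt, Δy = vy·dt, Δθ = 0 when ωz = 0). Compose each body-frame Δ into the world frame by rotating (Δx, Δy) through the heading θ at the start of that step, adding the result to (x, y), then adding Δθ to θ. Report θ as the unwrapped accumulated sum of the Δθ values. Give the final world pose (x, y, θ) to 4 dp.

(0.2011, 0.1808, -1.0859)

step 1: ξ=(vx,vy,ωz)=(0.0800, 0.0900, -0.0938), dt=2.0 → body Δ=(0.1759, 0.1640, -0.1875) → world pose (0.1759, 0.1640, -0.1875)
step 2: ξ=(vx,vy,ωz)=(-0.0050, -0.0450, -0.1094), dt=0.5 → body Δ=(-0.0031, -0.0224, -0.0547) → world pose (0.1687, 0.1425, -0.2422)
step 3: ξ=(vx,vy,ωz)=(0.0100, -0.0200, 0.3125), dt=1.2 → body Δ=(0.0162, -0.0212, 0.3750) → world pose (0.1793, 0.1181, 0.1328)
step 4: ξ=(vx,vy,ωz)=(-0.0050, 0.0350, -0.6094), dt=2.0 → body Δ=(0.0299, 0.0593, -1.2188) → world pose (0.2011, 0.1808, -1.0859)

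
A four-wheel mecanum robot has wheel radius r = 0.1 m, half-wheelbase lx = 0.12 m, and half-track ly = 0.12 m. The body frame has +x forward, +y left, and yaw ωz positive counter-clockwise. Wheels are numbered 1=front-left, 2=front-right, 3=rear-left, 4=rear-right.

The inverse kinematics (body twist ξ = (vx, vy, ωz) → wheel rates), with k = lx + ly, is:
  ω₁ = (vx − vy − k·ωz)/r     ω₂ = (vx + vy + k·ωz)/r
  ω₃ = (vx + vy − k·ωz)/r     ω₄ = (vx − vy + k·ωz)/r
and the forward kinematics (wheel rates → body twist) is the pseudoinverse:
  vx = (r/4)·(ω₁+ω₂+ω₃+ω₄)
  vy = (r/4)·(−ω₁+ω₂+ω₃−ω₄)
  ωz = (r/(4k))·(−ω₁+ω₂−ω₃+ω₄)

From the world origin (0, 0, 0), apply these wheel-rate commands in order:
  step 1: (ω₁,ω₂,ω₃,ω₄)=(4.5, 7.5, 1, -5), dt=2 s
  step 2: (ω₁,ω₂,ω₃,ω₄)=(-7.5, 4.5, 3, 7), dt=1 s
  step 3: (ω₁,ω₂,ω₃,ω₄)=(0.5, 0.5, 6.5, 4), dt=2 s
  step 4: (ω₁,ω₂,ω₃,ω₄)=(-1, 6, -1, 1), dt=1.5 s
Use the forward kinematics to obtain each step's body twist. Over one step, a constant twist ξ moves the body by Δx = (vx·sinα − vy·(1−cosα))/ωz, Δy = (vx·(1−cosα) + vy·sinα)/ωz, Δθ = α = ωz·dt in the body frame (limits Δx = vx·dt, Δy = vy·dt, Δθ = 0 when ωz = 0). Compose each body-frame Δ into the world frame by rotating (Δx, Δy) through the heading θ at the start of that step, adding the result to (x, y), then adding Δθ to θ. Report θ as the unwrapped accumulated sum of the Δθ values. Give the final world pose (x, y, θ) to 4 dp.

(0.8390, 1.2151, 1.9271)

step 1: ξ=(vx,vy,ωz)=(0.2000, 0.2250, -0.3125), dt=2.0 → body Δ=(0.5106, 0.3003, -0.6250) → world pose (0.5106, 0.3003, -0.6250)
step 2: ξ=(vx,vy,ωz)=(0.1750, 0.2000, 1.6667), dt=1.0 → body Δ=(-0.0270, 0.2345, 1.6667) → world pose (0.6259, 0.5062, 1.0417)
step 3: ξ=(vx,vy,ωz)=(0.2875, 0.0625, -0.2604), dt=2.0 → body Δ=(0.5812, -0.0270, -0.5208) → world pose (0.9425, 0.9943, 0.5208)
step 4: ξ=(vx,vy,ωz)=(0.1250, 0.1250, 0.9375), dt=1.5 → body Δ=(0.0200, 0.2430, 1.4062) → world pose (0.8390, 1.2151, 1.9271)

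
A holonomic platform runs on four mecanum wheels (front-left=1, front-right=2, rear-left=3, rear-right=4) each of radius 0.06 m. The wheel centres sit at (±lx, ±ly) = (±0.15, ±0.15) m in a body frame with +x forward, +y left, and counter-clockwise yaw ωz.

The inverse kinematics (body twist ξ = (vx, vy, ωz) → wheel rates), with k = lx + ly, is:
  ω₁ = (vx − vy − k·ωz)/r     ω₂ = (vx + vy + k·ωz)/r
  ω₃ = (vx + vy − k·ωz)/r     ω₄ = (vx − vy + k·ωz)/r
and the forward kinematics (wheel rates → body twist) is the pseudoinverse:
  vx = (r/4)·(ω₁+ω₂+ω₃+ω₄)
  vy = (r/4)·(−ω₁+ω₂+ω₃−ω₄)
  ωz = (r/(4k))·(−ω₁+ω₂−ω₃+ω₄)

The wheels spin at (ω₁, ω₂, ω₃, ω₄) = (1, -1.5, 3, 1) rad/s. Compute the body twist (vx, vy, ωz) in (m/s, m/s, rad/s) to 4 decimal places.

(0.0525, -0.0075, -0.2250)

k = lx + ly = 0.15 + 0.15 = 0.3000
ω₁+ω₂+ω₃+ω₄ = 3.5000  →  vx = (0.06/4)·3.5000 = 0.0525
−ω₁+ω₂+ω₃−ω₄ = -0.5000  →  vy = (0.06/4)·-0.5000 = -0.0075
−ω₁+ω₂−ω₃+ω₄ = -4.5000  →  ωz = (0.06/1.2000)·-4.5000 = -0.2250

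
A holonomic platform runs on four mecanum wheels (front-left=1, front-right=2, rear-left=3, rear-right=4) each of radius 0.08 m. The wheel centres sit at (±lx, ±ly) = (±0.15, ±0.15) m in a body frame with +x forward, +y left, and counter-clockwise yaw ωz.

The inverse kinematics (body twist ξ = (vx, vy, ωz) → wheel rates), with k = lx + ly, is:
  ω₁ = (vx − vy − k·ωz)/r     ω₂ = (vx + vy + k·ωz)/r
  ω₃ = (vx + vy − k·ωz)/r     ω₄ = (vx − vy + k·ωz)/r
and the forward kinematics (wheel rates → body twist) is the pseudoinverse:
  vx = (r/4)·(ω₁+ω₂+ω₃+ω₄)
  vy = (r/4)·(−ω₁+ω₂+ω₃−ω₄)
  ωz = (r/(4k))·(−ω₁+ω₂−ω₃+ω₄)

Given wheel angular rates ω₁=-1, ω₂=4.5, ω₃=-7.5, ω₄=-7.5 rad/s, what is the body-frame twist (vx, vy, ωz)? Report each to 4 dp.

k = lx + ly = 0.15 + 0.15 = 0.3000
ω₁+ω₂+ω₃+ω₄ = -11.5000  →  vx = (0.08/4)·-11.5000 = -0.2300
−ω₁+ω₂+ω₃−ω₄ = 5.5000  →  vy = (0.08/4)·5.5000 = 0.1100
−ω₁+ω₂−ω₃+ω₄ = 5.5000  →  ωz = (0.08/1.2000)·5.5000 = 0.3667

(-0.2300, 0.1100, 0.3667)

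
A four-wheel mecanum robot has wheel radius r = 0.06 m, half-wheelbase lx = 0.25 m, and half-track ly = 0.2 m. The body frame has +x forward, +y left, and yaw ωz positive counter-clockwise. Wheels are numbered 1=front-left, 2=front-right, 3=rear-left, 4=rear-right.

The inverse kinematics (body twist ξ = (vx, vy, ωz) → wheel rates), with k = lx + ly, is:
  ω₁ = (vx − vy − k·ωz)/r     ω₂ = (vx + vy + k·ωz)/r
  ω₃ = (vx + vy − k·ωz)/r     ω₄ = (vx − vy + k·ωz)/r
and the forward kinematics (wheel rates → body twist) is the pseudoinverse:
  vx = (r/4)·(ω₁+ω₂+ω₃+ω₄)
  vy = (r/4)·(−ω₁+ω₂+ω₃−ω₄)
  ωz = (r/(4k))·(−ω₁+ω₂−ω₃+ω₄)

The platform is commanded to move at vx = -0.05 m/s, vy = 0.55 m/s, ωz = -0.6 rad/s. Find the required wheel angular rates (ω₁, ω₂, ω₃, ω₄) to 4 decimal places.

k = lx + ly = 0.25 + 0.2 = 0.4500;  k·ωz = 0.4500·-0.6 = -0.2700
ω₁ (FL) = (vx − vy − k·ωz)/r = -0.3300/0.06 = -5.5000
ω₂ (FR) = (vx + vy + k·ωz)/r = 0.2300/0.06 = 3.8333
ω₃ (RL) = (vx + vy − k·ωz)/r = 0.7700/0.06 = 12.8333
ω₄ (RR) = (vx − vy + k·ωz)/r = -0.8700/0.06 = -14.5000

(-5.5000, 3.8333, 12.8333, -14.5000)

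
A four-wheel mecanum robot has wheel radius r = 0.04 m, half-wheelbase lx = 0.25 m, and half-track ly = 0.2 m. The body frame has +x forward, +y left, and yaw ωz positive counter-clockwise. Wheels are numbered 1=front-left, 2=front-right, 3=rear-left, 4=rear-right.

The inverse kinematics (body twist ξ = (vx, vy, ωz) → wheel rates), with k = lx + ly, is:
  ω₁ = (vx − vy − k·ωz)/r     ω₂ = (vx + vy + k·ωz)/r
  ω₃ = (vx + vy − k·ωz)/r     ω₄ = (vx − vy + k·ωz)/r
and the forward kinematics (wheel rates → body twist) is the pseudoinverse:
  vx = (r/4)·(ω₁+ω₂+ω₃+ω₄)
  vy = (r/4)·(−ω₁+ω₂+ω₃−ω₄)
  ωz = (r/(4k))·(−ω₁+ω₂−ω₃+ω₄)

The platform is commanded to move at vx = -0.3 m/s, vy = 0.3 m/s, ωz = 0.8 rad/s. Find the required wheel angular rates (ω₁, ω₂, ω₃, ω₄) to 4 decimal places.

k = lx + ly = 0.25 + 0.2 = 0.4500;  k·ωz = 0.4500·0.8 = 0.3600
ω₁ (FL) = (vx − vy − k·ωz)/r = -0.9600/0.04 = -24.0000
ω₂ (FR) = (vx + vy + k·ωz)/r = 0.3600/0.04 = 9.0000
ω₃ (RL) = (vx + vy − k·ωz)/r = -0.3600/0.04 = -9.0000
ω₄ (RR) = (vx − vy + k·ωz)/r = -0.2400/0.04 = -6.0000

(-24.0000, 9.0000, -9.0000, -6.0000)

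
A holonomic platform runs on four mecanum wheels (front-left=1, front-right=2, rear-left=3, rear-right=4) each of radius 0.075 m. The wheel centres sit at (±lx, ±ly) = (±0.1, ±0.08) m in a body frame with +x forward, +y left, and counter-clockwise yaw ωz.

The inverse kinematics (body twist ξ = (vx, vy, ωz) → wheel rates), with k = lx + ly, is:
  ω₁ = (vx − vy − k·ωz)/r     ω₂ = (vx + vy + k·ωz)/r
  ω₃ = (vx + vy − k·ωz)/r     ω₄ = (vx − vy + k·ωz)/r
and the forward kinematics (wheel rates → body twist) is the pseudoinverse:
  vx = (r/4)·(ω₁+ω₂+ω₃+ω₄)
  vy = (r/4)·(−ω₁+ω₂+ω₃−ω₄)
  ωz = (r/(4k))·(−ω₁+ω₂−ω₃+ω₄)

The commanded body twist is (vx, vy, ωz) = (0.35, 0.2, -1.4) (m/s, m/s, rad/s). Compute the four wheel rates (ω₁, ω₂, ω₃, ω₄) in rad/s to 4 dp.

(5.3600, 3.9733, 10.6933, -1.3600)

k = lx + ly = 0.1 + 0.08 = 0.1800;  k·ωz = 0.1800·-1.4 = -0.2520
ω₁ (FL) = (vx − vy − k·ωz)/r = 0.4020/0.075 = 5.3600
ω₂ (FR) = (vx + vy + k·ωz)/r = 0.2980/0.075 = 3.9733
ω₃ (RL) = (vx + vy − k·ωz)/r = 0.8020/0.075 = 10.6933
ω₄ (RR) = (vx − vy + k·ωz)/r = -0.1020/0.075 = -1.3600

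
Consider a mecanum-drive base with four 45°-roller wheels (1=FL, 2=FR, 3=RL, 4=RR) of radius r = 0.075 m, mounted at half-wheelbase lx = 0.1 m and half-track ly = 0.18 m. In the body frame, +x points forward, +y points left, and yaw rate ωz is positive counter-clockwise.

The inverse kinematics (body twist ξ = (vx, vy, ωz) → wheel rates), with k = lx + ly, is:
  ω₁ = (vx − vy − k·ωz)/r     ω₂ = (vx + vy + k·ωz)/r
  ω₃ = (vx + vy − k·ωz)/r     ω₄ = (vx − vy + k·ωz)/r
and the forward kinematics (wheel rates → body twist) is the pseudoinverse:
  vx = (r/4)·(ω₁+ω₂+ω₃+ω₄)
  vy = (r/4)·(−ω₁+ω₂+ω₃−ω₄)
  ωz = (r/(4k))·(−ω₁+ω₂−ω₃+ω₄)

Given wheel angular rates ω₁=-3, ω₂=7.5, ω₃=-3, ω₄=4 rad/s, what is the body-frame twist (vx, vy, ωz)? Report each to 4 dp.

k = lx + ly = 0.1 + 0.18 = 0.2800
ω₁+ω₂+ω₃+ω₄ = 5.5000  →  vx = (0.075/4)·5.5000 = 0.1031
−ω₁+ω₂+ω₃−ω₄ = 3.5000  →  vy = (0.075/4)·3.5000 = 0.0656
−ω₁+ω₂−ω₃+ω₄ = 17.5000  →  ωz = (0.075/1.1200)·17.5000 = 1.1719

(0.1031, 0.0656, 1.1719)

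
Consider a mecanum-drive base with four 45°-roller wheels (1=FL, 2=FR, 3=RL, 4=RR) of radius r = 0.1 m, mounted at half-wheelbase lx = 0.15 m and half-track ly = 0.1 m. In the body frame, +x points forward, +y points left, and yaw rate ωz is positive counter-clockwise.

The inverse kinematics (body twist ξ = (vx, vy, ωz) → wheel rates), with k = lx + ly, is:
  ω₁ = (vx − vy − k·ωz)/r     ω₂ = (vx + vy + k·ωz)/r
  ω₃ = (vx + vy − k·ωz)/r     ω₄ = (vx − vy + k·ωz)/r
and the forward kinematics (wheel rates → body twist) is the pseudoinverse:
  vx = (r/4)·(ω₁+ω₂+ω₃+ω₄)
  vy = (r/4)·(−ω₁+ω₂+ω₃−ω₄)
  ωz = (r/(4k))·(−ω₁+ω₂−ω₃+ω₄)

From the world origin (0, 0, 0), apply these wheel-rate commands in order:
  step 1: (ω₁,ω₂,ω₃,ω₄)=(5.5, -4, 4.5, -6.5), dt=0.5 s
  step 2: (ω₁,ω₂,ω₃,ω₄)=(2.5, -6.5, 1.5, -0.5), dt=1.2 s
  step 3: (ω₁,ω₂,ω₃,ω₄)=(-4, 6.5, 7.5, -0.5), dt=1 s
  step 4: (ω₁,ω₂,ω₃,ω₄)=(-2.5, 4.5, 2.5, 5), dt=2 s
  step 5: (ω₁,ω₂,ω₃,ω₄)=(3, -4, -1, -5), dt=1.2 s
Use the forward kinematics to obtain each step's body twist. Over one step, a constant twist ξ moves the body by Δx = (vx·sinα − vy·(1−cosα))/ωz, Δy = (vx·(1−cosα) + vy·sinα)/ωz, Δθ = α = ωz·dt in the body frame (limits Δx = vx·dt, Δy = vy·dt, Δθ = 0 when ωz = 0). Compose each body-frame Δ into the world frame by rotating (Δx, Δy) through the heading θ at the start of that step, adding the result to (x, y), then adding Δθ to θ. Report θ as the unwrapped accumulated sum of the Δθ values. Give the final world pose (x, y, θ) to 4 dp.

step 1: ξ=(vx,vy,ωz)=(-0.0125, 0.0375, -2.0500), dt=0.5 → body Δ=(0.0036, 0.0186, -1.0250) → world pose (0.0036, 0.0186, -1.0250)
step 2: ξ=(vx,vy,ωz)=(-0.0750, -0.1750, -1.1000), dt=1.2 → body Δ=(-0.1857, -0.1029, -1.3200) → world pose (-0.1807, 0.1239, -2.3450)
step 3: ξ=(vx,vy,ωz)=(0.2375, 0.4625, 0.2500), dt=1.0 → body Δ=(0.1775, 0.4872, 0.2500) → world pose (0.0435, -0.3437, -2.0950)
step 4: ξ=(vx,vy,ωz)=(0.2375, 0.1125, 0.9500), dt=2.0 → body Δ=(0.0799, 0.4429, 1.9000) → world pose (0.3870, -0.6345, -0.1950)
step 5: ξ=(vx,vy,ωz)=(-0.1750, -0.0750, -1.1000), dt=1.2 → body Δ=(-0.2054, 0.0536, -1.3200) → world pose (0.1959, -0.5422, -1.5150)

(0.1959, -0.5422, -1.5150)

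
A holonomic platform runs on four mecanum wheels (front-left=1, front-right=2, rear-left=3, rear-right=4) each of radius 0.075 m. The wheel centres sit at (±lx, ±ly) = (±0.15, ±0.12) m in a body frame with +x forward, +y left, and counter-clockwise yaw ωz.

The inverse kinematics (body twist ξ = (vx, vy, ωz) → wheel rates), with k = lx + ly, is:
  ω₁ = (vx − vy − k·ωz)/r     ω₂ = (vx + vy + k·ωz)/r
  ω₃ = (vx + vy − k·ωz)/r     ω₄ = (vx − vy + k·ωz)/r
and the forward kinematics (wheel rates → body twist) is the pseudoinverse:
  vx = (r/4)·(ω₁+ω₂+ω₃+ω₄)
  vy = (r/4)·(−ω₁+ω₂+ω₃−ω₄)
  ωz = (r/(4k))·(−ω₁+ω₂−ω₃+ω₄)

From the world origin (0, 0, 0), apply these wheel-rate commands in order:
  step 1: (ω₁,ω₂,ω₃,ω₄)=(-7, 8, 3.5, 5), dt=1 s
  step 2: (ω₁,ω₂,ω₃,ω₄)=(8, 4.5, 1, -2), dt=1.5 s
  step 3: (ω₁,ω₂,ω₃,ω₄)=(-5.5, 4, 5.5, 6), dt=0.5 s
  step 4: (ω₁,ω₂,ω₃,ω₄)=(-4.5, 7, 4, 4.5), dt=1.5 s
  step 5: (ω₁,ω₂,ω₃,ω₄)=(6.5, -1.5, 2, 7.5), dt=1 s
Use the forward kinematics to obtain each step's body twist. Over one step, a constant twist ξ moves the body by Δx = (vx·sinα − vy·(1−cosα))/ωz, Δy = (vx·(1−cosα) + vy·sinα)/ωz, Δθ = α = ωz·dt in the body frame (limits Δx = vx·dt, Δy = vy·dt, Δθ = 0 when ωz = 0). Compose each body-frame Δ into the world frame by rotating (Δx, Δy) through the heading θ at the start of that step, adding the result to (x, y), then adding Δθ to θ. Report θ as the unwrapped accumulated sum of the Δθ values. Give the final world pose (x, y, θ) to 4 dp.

step 1: ξ=(vx,vy,ωz)=(0.1781, 0.2531, 1.1458), dt=1.0 → body Δ=(0.0118, 0.2926, 1.1458) → world pose (0.0118, 0.2926, 1.1458)
step 2: ξ=(vx,vy,ωz)=(0.2156, -0.0094, -0.4514), dt=1.5 → body Δ=(0.2947, -0.1184, -0.6771) → world pose (0.2412, 0.5123, 0.4687)
step 3: ξ=(vx,vy,ωz)=(0.1875, 0.1688, 0.6944), dt=0.5 → body Δ=(0.0774, 0.0988, 0.3472) → world pose (0.2656, 0.6354, 0.8160)
step 4: ξ=(vx,vy,ωz)=(0.2062, 0.2062, 0.8333), dt=1.5 → body Δ=(0.0654, 0.4043, 1.2500) → world pose (0.0159, 0.9601, 2.0660)
step 5: ξ=(vx,vy,ωz)=(0.2719, -0.2531, -0.1736), dt=1.0 → body Δ=(0.2486, -0.2754, -0.1736) → world pose (0.1400, 1.3097, 1.8924)

(0.1400, 1.3097, 1.8924)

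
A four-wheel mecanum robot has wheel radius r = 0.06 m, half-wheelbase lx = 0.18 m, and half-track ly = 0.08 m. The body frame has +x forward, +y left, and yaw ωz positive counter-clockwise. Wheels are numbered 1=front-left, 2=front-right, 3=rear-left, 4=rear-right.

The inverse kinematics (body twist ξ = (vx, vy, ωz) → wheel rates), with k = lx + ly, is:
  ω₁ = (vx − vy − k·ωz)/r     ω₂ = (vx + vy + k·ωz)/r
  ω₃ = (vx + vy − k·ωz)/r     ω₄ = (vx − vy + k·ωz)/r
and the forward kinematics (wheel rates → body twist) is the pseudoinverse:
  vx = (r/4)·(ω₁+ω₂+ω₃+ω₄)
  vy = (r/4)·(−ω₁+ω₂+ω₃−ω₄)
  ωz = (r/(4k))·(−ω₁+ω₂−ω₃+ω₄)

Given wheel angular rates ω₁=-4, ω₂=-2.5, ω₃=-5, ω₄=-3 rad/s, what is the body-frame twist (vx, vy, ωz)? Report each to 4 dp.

k = lx + ly = 0.18 + 0.08 = 0.2600
ω₁+ω₂+ω₃+ω₄ = -14.5000  →  vx = (0.06/4)·-14.5000 = -0.2175
−ω₁+ω₂+ω₃−ω₄ = -0.5000  →  vy = (0.06/4)·-0.5000 = -0.0075
−ω₁+ω₂−ω₃+ω₄ = 3.5000  →  ωz = (0.06/1.0400)·3.5000 = 0.2019

(-0.2175, -0.0075, 0.2019)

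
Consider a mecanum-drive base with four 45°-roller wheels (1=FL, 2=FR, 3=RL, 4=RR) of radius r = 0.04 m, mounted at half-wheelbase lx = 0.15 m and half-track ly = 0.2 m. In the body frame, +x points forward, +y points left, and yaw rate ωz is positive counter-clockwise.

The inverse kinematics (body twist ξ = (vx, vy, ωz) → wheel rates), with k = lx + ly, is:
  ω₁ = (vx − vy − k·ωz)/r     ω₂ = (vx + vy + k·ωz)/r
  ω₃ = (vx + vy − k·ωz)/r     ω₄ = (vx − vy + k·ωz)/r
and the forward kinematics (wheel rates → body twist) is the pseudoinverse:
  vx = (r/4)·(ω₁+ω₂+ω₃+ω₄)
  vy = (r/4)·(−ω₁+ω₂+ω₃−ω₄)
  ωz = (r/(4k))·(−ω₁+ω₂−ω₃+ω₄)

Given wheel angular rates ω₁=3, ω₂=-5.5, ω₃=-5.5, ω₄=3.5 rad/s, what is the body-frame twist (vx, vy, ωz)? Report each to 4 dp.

k = lx + ly = 0.15 + 0.2 = 0.3500
ω₁+ω₂+ω₃+ω₄ = -4.5000  →  vx = (0.04/4)·-4.5000 = -0.0450
−ω₁+ω₂+ω₃−ω₄ = -17.5000  →  vy = (0.04/4)·-17.5000 = -0.1750
−ω₁+ω₂−ω₃+ω₄ = 0.5000  →  ωz = (0.04/1.4000)·0.5000 = 0.0143

(-0.0450, -0.1750, 0.0143)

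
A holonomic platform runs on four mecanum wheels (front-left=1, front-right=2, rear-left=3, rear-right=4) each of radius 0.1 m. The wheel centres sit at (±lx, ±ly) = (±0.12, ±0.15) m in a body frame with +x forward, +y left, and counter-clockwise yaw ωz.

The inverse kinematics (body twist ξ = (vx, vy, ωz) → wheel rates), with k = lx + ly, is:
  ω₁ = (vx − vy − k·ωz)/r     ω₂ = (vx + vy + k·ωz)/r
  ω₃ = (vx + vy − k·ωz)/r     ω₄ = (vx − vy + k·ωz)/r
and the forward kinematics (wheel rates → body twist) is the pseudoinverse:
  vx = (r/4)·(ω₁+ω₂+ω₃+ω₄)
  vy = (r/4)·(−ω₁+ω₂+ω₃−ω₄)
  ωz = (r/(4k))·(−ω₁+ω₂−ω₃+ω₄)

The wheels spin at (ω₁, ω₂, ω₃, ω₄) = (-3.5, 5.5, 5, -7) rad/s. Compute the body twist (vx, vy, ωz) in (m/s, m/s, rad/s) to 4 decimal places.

k = lx + ly = 0.12 + 0.15 = 0.2700
ω₁+ω₂+ω₃+ω₄ = 0.0000  →  vx = (0.1/4)·0.0000 = 0.0000
−ω₁+ω₂+ω₃−ω₄ = 21.0000  →  vy = (0.1/4)·21.0000 = 0.5250
−ω₁+ω₂−ω₃+ω₄ = -3.0000  →  ωz = (0.1/1.0800)·-3.0000 = -0.2778

(0.0000, 0.5250, -0.2778)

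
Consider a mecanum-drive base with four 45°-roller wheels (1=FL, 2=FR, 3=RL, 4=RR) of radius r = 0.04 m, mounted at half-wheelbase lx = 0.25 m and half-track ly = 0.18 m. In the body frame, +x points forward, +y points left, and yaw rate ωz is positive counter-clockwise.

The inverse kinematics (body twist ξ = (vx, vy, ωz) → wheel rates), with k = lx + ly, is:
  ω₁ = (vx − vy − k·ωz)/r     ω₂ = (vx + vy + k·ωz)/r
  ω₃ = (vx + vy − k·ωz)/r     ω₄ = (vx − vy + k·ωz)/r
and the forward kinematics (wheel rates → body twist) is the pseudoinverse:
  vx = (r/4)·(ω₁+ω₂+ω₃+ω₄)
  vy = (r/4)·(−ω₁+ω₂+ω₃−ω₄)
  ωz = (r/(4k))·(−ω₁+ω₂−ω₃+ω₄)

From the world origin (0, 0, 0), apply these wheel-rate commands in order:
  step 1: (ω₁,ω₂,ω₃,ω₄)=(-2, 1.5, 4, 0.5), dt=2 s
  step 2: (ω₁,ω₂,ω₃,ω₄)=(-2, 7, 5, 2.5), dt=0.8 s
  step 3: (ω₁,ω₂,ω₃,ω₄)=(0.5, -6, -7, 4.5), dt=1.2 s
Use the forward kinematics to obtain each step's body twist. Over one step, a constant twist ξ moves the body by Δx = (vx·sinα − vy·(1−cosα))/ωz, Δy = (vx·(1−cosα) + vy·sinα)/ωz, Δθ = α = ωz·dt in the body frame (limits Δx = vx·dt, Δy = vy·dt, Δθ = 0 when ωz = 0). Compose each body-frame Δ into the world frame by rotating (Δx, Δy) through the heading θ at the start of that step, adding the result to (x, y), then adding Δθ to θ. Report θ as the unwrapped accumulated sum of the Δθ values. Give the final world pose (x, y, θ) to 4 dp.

(0.1209, 0.0077, 0.2605)

step 1: ξ=(vx,vy,ωz)=(0.0400, 0.0700, 0.0000), dt=2.0 → body Δ=(0.0800, 0.1400, 0.0000) → world pose (0.0800, 0.1400, 0.0000)
step 2: ξ=(vx,vy,ωz)=(0.1250, 0.1150, 0.1512), dt=0.8 → body Δ=(0.0942, 0.0978, 0.1209) → world pose (0.1742, 0.2378, 0.1209)
step 3: ξ=(vx,vy,ωz)=(-0.0800, -0.1800, 0.1163), dt=1.2 → body Δ=(-0.0806, -0.2220, 0.1395) → world pose (0.1209, 0.0077, 0.2605)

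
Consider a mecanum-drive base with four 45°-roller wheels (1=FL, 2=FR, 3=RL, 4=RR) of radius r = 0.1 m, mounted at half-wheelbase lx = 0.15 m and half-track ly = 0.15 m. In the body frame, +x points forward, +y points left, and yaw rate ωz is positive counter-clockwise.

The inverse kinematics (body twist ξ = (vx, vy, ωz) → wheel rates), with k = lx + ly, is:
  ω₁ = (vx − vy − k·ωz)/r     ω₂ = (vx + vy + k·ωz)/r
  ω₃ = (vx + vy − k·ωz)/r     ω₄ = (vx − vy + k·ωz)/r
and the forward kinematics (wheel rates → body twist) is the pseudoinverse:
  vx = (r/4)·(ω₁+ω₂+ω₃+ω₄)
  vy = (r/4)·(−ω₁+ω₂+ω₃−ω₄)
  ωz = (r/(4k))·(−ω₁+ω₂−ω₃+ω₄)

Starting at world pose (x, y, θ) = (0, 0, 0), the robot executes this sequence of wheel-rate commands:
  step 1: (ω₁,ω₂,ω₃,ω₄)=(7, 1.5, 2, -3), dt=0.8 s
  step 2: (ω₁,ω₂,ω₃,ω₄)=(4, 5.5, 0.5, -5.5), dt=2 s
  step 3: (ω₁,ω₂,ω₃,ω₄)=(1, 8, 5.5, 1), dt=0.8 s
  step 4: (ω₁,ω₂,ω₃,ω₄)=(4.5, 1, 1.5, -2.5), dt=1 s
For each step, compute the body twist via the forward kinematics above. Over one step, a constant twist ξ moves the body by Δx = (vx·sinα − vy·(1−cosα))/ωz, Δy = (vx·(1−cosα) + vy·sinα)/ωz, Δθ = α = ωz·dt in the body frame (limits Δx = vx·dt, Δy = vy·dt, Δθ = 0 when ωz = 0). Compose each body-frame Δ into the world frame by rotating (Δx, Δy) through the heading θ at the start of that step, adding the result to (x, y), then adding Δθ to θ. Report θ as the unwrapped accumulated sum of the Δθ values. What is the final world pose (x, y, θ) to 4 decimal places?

(0.8587, -0.4462, -1.9083)

step 1: ξ=(vx,vy,ωz)=(0.1875, -0.0125, -0.8750), dt=0.8 → body Δ=(0.1347, -0.0596, -0.7000) → world pose (0.1347, -0.0596, -0.7000)
step 2: ξ=(vx,vy,ωz)=(0.1125, 0.1875, -0.3750), dt=2.0 → body Δ=(0.3386, 0.2603, -0.7500) → world pose (0.5614, -0.0786, -1.4500)
step 3: ξ=(vx,vy,ωz)=(0.3875, 0.2875, 0.2083), dt=0.8 → body Δ=(0.2894, 0.2547, 0.1667) → world pose (0.8491, -0.3353, -1.2833)
step 4: ξ=(vx,vy,ωz)=(0.1125, 0.0125, -0.6250), dt=1.0 → body Δ=(0.1091, -0.0223, -0.6250) → world pose (0.8587, -0.4462, -1.9083)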